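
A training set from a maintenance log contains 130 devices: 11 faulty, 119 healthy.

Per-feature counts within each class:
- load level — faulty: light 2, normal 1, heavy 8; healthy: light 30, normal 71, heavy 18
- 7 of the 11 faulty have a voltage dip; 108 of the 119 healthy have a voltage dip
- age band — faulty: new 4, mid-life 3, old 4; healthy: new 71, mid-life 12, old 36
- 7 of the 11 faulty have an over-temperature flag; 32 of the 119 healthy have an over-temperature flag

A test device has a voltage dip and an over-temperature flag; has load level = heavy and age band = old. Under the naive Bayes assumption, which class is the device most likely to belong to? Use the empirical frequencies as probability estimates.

healthy

faulty: (11/130) × (8/11) × (7/11) × (4/11) × (7/11) ≈ 0.00906201
healthy: (119/130) × (18/119) × (108/119) × (36/119) × (32/119) ≈ 0.0102227
Highest score → healthy.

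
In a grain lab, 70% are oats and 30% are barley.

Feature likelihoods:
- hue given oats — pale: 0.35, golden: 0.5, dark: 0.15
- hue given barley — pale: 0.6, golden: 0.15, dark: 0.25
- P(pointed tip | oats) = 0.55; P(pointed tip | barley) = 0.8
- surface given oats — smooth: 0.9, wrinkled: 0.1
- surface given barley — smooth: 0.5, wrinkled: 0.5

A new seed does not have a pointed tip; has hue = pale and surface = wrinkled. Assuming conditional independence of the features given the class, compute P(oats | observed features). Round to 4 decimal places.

0.3798

oats: 0.7 × 0.35 × (1−0.55) × 0.1 = 0.011025
barley: 0.3 × 0.6 × (1−0.8) × 0.5 = 0.018
P(oats | x) = 0.011025 / 0.029025 ≈ 0.3798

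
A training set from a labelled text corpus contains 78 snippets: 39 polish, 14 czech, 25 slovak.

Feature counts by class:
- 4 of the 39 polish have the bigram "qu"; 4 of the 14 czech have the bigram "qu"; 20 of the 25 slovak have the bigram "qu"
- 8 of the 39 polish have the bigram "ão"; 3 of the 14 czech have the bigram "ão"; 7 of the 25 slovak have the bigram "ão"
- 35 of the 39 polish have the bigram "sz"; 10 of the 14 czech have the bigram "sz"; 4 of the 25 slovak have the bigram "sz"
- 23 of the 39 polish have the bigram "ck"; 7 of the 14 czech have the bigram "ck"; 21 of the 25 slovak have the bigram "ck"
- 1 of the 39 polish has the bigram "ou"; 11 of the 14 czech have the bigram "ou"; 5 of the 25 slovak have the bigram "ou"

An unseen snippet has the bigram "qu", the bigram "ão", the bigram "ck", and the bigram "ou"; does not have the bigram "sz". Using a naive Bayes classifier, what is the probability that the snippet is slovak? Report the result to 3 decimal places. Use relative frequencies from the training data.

polish: (39/78) × (4/39) × (8/39) × (4/39) × (23/39) × (1/39) ≈ 0.0000163149
czech: (14/78) × (4/14) × (3/14) × (4/14) × (7/14) × (11/14) ≈ 0.00123346
slovak: (25/78) × (20/25) × (7/25) × (21/25) × (21/25) × (5/25) ≈ 0.0101317
P(slovak | x) = 0.0101317 / 0.0113814749 ≈ 0.890

0.890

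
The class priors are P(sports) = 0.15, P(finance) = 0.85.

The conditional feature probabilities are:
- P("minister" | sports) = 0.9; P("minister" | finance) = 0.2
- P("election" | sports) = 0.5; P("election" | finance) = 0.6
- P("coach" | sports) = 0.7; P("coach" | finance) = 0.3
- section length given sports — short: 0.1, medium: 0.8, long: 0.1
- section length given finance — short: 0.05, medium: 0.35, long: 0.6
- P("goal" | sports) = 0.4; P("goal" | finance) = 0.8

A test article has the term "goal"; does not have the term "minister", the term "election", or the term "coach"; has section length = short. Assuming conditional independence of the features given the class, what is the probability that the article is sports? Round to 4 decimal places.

0.0117

sports: 0.15 × (1−0.9) × (1−0.5) × (1−0.7) × 0.1 × 0.4 = 0.00009
finance: 0.85 × (1−0.2) × (1−0.6) × (1−0.3) × 0.05 × 0.8 = 0.007616
P(sports | x) = 0.00009 / 0.007706 ≈ 0.0117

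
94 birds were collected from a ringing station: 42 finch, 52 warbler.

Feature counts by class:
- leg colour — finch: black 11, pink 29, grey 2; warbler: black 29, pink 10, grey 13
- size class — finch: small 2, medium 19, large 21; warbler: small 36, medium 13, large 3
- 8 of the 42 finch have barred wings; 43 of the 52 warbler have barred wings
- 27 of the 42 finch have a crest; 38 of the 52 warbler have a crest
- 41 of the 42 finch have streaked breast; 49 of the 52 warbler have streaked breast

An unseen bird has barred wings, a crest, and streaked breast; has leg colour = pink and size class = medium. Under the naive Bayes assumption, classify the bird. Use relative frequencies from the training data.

finch: (42/94) × (29/42) × (19/42) × (8/42) × (27/42) × (41/42) ≈ 0.0166826
warbler: (52/94) × (10/52) × (13/52) × (43/52) × (38/52) × (49/52) ≈ 0.0151443
Highest score → finch.

finch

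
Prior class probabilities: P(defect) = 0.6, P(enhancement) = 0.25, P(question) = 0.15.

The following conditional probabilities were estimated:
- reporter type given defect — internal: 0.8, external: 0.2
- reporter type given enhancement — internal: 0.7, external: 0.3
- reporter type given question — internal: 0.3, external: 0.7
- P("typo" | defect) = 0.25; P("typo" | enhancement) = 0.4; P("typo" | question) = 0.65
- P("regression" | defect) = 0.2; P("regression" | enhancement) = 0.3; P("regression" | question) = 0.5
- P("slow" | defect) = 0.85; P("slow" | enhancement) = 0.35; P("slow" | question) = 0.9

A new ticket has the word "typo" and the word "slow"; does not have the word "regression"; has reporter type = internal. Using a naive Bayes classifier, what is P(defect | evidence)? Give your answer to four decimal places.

0.7291

defect: 0.6 × 0.8 × 0.25 × (1−0.2) × 0.85 = 0.0816
enhancement: 0.25 × 0.7 × 0.4 × (1−0.3) × 0.35 = 0.01715
question: 0.15 × 0.3 × 0.65 × (1−0.5) × 0.9 = 0.0131625
P(defect | x) = 0.0816 / 0.1119125 ≈ 0.7291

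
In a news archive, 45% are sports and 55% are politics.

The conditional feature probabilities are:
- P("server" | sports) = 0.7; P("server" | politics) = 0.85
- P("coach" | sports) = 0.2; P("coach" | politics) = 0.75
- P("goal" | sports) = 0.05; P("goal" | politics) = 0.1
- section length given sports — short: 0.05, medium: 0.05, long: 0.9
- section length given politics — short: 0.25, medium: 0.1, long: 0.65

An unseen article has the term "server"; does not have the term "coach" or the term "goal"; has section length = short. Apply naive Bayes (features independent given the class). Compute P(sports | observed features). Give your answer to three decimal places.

sports: 0.45 × 0.7 × (1−0.2) × (1−0.05) × 0.05 = 0.01197
politics: 0.55 × 0.85 × (1−0.75) × (1−0.1) × 0.25 = 0.026296875
P(sports | x) = 0.01197 / 0.038266875 ≈ 0.313

0.313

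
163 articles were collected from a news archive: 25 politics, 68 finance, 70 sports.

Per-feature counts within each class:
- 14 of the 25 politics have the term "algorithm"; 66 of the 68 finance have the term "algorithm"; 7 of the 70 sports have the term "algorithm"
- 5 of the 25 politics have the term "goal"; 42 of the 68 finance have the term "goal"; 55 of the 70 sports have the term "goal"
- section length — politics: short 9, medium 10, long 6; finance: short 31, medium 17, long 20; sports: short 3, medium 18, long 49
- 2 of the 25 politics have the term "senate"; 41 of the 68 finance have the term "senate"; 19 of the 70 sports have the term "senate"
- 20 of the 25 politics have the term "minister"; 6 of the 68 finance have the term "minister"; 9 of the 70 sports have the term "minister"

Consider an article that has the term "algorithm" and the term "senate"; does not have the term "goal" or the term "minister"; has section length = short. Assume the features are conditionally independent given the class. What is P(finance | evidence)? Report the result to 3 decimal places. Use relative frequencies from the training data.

0.988

politics: (25/163) × (14/25) × (20/25) × (9/25) × (2/25) × (5/25) ≈ 0.000395779
finance: (68/163) × (66/68) × (26/68) × (31/68) × (41/68) × (62/68) ≈ 0.0388
sports: (70/163) × (7/70) × (15/70) × (3/70) × (19/70) × (61/70) ≈ 0.0000932855
P(finance | x) = 0.0388 / 0.0392890645 ≈ 0.988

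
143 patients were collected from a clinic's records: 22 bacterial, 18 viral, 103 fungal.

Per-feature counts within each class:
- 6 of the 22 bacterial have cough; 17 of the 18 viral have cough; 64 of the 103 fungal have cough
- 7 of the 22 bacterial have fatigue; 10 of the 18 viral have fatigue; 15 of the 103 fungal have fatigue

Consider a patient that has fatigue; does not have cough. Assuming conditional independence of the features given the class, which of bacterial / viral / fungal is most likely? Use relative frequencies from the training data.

fungal

bacterial: (22/143) × (16/22) × (7/22) ≈ 0.0356008
viral: (18/143) × (1/18) × (10/18) ≈ 0.003885
fungal: (103/143) × (39/103) × (15/103) ≈ 0.0397176
Highest score → fungal.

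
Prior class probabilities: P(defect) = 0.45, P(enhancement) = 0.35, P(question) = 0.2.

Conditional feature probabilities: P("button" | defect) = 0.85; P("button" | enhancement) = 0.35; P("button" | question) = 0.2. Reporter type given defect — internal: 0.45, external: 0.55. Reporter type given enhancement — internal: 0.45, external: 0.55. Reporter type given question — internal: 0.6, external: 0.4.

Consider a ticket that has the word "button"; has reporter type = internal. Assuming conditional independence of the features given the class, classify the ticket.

defect

defect: 0.45 × 0.85 × 0.45 = 0.172125
enhancement: 0.35 × 0.35 × 0.45 = 0.055125
question: 0.2 × 0.2 × 0.6 = 0.024
Highest score → defect.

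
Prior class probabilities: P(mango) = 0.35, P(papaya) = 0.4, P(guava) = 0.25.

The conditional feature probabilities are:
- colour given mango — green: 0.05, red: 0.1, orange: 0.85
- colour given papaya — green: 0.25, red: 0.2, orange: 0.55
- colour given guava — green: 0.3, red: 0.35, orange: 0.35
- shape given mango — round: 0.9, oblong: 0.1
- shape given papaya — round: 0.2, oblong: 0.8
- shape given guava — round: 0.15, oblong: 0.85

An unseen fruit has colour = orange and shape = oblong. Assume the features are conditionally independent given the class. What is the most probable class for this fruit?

mango: 0.35 × 0.85 × 0.1 = 0.02975
papaya: 0.4 × 0.55 × 0.8 = 0.176
guava: 0.25 × 0.35 × 0.85 = 0.074375
Highest score → papaya.

papaya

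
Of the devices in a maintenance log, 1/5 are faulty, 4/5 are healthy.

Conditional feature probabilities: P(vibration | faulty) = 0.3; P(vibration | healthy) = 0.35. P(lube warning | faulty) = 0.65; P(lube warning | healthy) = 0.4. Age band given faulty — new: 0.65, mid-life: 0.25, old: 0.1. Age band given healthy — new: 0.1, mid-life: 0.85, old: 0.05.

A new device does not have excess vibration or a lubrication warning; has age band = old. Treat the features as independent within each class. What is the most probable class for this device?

faulty: 0.2 × (1−0.3) × (1−0.65) × 0.1 = 0.0049
healthy: 0.8 × (1−0.35) × (1−0.4) × 0.05 = 0.0156
Highest score → healthy.

healthy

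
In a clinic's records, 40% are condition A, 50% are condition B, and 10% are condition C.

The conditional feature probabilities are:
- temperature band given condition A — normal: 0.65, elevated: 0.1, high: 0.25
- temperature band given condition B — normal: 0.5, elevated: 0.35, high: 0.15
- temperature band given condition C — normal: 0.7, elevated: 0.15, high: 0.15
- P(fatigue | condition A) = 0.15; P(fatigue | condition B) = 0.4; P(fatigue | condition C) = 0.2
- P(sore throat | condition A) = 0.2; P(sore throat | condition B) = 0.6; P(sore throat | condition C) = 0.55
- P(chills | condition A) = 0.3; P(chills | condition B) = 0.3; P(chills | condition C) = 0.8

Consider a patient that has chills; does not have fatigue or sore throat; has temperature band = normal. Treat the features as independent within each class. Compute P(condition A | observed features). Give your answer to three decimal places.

0.582

condition A: 0.4 × 0.65 × (1−0.15) × (1−0.2) × 0.3 = 0.05304
condition B: 0.5 × 0.5 × (1−0.4) × (1−0.6) × 0.3 = 0.018
condition C: 0.1 × 0.7 × (1−0.2) × (1−0.55) × 0.8 = 0.02016
P(condition A | x) = 0.05304 / 0.0912 ≈ 0.582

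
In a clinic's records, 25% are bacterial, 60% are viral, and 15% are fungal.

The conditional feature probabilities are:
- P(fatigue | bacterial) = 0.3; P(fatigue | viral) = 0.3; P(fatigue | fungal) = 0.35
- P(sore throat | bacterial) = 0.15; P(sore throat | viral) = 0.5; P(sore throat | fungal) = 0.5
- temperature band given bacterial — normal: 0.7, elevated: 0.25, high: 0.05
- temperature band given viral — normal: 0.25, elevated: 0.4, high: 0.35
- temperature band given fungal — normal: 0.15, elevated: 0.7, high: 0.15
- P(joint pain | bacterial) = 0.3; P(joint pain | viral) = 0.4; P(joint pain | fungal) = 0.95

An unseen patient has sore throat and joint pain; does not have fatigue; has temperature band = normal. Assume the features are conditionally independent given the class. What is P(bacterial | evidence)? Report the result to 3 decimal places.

0.165

bacterial: 0.25 × (1−0.3) × 0.15 × 0.7 × 0.3 = 0.0055125
viral: 0.6 × (1−0.3) × 0.5 × 0.25 × 0.4 = 0.021
fungal: 0.15 × (1−0.35) × 0.5 × 0.15 × 0.95 = 0.006946875
P(bacterial | x) = 0.0055125 / 0.033459375 ≈ 0.165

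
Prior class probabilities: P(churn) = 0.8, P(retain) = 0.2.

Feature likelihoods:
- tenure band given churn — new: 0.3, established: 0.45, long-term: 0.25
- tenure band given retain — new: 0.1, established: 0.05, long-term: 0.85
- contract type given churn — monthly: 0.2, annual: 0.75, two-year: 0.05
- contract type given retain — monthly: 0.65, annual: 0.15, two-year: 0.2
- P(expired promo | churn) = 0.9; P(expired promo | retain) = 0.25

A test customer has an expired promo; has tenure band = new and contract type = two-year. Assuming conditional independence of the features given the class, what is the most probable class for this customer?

churn

churn: 0.8 × 0.3 × 0.05 × 0.9 = 0.0108
retain: 0.2 × 0.1 × 0.2 × 0.25 = 0.001
Highest score → churn.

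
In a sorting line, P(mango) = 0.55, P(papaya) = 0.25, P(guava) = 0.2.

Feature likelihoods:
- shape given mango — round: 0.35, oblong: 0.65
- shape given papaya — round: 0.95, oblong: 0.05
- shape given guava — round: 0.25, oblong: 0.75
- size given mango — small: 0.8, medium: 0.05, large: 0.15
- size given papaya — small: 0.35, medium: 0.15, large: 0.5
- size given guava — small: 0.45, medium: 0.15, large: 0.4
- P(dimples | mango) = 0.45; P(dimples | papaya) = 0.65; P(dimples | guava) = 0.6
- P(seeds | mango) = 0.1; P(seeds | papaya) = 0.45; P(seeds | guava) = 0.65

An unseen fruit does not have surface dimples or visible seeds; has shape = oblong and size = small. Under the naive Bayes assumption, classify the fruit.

mango: 0.55 × 0.65 × 0.8 × (1−0.45) × (1−0.1) = 0.14157
papaya: 0.25 × 0.05 × 0.35 × (1−0.65) × (1−0.45) = 0.0008421875
guava: 0.2 × 0.75 × 0.45 × (1−0.6) × (1−0.65) = 0.00945
Highest score → mango.

mango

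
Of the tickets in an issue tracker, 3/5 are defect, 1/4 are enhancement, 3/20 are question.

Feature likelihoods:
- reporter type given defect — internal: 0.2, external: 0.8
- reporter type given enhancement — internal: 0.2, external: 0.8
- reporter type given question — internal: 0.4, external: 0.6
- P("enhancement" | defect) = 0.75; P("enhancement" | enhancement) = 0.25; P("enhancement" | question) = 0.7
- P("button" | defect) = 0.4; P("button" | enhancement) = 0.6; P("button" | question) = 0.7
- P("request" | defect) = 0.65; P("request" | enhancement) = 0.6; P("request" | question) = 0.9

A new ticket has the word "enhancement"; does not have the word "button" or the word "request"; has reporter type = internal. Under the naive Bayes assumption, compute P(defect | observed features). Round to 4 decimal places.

0.8529

defect: 0.6 × 0.2 × 0.75 × (1−0.4) × (1−0.65) = 0.0189
enhancement: 0.25 × 0.2 × 0.25 × (1−0.6) × (1−0.6) = 0.002
question: 0.15 × 0.4 × 0.7 × (1−0.7) × (1−0.9) = 0.00126
P(defect | x) = 0.0189 / 0.02216 ≈ 0.8529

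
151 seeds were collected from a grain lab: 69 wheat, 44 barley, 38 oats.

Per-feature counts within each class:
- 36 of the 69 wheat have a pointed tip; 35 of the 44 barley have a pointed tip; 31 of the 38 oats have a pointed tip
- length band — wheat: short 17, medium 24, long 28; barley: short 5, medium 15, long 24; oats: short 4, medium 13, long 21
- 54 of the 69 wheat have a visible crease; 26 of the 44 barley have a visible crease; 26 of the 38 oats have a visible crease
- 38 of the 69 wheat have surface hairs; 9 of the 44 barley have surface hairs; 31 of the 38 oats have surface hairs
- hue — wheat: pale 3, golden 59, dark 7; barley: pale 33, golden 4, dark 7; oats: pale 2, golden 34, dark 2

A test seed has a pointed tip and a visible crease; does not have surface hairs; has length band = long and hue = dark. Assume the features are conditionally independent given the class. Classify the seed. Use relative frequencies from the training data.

wheat: (69/151) × (36/69) × (28/69) × (54/69) × (31/69) × (7/69) ≈ 0.00345097
barley: (44/151) × (35/44) × (24/44) × (26/44) × (35/44) × (7/44) ≈ 0.00945434
oats: (38/151) × (31/38) × (21/38) × (26/38) × (7/38) × (2/38) ≈ 0.000752612
Highest score → barley.

barley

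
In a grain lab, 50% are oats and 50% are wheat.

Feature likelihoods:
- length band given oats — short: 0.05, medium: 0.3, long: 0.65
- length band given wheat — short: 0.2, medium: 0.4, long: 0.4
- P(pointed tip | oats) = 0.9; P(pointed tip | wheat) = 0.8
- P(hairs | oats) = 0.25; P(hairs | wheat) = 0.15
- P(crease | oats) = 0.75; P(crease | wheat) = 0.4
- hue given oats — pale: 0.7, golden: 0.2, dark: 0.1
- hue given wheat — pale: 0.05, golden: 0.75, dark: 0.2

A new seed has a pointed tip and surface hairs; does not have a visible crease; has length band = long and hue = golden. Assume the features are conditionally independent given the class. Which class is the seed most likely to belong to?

wheat

oats: 0.5 × 0.65 × 0.9 × 0.25 × (1−0.75) × 0.2 = 0.00365625
wheat: 0.5 × 0.4 × 0.8 × 0.15 × (1−0.4) × 0.75 = 0.0108
Highest score → wheat.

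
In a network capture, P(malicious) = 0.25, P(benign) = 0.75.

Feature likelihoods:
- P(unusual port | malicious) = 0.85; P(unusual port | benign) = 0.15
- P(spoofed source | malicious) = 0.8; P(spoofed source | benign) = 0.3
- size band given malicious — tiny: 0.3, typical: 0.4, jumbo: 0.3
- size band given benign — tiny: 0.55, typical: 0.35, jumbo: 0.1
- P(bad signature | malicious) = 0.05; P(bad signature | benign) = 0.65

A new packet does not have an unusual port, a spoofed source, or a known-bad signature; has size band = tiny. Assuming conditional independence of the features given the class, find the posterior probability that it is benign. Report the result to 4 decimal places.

malicious: 0.25 × (1−0.85) × (1−0.8) × 0.3 × (1−0.05) = 0.0021375
benign: 0.75 × (1−0.15) × (1−0.3) × 0.55 × (1−0.65) = 0.085903125
P(benign | x) = 0.085903125 / 0.088040625 ≈ 0.9757

0.9757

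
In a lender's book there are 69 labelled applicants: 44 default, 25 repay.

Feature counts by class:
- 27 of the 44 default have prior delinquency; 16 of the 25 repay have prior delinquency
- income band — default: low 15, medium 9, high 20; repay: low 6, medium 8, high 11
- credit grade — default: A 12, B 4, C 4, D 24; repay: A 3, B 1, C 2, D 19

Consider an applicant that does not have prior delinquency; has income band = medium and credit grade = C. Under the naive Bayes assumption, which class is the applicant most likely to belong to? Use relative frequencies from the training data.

default

default: (44/69) × (17/44) × (9/44) × (4/44) ≈ 0.00458139
repay: (25/69) × (9/25) × (8/25) × (2/25) ≈ 0.00333913
Highest score → default.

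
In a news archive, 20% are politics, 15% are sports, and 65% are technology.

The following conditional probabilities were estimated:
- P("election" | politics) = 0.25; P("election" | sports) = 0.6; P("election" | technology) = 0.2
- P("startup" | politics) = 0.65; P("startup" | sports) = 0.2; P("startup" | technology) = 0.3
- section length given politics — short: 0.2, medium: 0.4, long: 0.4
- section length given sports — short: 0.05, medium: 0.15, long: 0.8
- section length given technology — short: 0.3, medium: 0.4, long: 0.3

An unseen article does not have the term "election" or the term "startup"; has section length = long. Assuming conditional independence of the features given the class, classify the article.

politics: 0.2 × (1−0.25) × (1−0.65) × 0.4 = 0.021
sports: 0.15 × (1−0.6) × (1−0.2) × 0.8 = 0.0384
technology: 0.65 × (1−0.2) × (1−0.3) × 0.3 = 0.1092
Highest score → technology.

technology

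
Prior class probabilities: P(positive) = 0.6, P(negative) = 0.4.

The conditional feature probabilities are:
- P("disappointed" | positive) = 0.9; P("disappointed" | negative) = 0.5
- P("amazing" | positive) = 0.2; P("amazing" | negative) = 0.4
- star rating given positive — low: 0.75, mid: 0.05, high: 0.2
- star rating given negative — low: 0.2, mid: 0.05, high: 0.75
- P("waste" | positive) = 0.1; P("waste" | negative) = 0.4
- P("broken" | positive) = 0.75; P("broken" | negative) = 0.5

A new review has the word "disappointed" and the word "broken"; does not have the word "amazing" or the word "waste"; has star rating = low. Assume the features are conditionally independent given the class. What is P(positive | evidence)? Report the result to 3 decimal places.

0.968

positive: 0.6 × 0.9 × (1−0.2) × 0.75 × (1−0.1) × 0.75 = 0.2187
negative: 0.4 × 0.5 × (1−0.4) × 0.2 × (1−0.4) × 0.5 = 0.0072
P(positive | x) = 0.2187 / 0.2259 ≈ 0.968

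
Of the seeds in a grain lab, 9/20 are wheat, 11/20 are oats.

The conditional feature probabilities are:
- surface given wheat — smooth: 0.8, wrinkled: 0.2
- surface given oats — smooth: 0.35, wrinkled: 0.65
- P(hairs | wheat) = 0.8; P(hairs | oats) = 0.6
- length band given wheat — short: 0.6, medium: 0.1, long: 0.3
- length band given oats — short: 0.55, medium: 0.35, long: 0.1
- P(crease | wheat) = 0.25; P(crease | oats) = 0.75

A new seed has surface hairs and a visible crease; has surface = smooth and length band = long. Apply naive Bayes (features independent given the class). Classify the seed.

wheat

wheat: 0.45 × 0.8 × 0.8 × 0.3 × 0.25 = 0.0216
oats: 0.55 × 0.35 × 0.6 × 0.1 × 0.75 = 0.0086625
Highest score → wheat.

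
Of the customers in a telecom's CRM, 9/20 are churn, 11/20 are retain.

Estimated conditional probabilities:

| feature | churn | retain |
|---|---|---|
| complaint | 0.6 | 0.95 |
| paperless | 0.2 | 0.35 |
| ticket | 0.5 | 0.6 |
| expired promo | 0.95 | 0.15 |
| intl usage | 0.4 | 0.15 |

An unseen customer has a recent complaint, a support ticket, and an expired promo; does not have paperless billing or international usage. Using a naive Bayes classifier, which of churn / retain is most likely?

churn

churn: 0.45 × 0.6 × (1−0.2) × 0.5 × 0.95 × (1−0.4) = 0.06156
retain: 0.55 × 0.95 × (1−0.35) × 0.6 × 0.15 × (1−0.15) = 0.0259813125
Highest score → churn.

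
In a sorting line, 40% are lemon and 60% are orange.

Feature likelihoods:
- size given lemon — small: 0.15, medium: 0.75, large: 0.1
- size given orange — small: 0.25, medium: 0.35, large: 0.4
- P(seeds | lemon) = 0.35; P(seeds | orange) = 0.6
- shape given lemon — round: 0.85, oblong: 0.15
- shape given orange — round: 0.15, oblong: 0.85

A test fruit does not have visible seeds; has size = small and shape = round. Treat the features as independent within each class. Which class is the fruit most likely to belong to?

lemon: 0.4 × 0.15 × (1−0.35) × 0.85 = 0.03315
orange: 0.6 × 0.25 × (1−0.6) × 0.15 = 0.009
Highest score → lemon.

lemon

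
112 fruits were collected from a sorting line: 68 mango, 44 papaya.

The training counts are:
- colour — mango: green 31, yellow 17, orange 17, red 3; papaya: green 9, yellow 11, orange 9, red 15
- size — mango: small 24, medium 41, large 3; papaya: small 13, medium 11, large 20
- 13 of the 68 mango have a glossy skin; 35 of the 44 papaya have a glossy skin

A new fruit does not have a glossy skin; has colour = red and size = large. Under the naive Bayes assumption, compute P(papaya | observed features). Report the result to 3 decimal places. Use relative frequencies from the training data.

0.929

mango: (68/112) × (3/68) × (3/68) × (55/68) ≈ 0.000955805
papaya: (44/112) × (15/44) × (20/44) × (9/44) ≈ 0.012452
P(papaya | x) = 0.012452 / 0.013407805 ≈ 0.929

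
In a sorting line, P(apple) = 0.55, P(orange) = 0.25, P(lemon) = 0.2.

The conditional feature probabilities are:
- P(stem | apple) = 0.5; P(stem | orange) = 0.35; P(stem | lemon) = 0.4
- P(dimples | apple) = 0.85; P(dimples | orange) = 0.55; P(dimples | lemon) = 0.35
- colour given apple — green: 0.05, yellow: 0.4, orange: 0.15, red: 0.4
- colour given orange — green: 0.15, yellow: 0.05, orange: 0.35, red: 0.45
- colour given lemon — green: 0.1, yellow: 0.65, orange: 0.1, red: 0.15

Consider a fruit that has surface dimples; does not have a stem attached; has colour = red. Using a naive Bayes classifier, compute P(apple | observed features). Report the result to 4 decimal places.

apple: 0.55 × (1−0.5) × 0.85 × 0.4 = 0.0935
orange: 0.25 × (1−0.35) × 0.55 × 0.45 = 0.04021875
lemon: 0.2 × (1−0.4) × 0.35 × 0.15 = 0.0063
P(apple | x) = 0.0935 / 0.14001875 ≈ 0.6678

0.6678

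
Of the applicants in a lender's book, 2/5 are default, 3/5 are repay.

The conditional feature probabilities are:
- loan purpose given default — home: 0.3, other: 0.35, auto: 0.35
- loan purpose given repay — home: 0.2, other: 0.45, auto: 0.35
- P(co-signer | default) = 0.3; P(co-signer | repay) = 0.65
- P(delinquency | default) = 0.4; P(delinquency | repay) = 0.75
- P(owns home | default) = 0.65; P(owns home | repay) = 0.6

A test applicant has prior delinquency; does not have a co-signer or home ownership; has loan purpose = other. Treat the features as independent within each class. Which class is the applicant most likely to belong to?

default: 0.4 × 0.35 × (1−0.3) × 0.4 × (1−0.65) = 0.01372
repay: 0.6 × 0.45 × (1−0.65) × 0.75 × (1−0.6) = 0.02835
Highest score → repay.

repay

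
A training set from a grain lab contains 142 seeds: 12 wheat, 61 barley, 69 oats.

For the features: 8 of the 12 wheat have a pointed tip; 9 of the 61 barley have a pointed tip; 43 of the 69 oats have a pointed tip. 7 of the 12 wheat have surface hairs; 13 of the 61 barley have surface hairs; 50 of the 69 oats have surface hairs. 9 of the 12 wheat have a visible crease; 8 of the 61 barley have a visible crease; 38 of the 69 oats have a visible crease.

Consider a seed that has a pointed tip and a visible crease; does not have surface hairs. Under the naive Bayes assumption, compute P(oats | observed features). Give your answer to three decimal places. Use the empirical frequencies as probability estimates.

0.655

wheat: (12/142) × (8/12) × (5/12) × (9/12) ≈ 0.0176056
barley: (61/142) × (9/61) × (48/61) × (8/61) ≈ 0.00654072
oats: (69/142) × (43/69) × (19/69) × (38/69) ≈ 0.0459218
P(oats | x) = 0.0459218 / 0.07006812 ≈ 0.655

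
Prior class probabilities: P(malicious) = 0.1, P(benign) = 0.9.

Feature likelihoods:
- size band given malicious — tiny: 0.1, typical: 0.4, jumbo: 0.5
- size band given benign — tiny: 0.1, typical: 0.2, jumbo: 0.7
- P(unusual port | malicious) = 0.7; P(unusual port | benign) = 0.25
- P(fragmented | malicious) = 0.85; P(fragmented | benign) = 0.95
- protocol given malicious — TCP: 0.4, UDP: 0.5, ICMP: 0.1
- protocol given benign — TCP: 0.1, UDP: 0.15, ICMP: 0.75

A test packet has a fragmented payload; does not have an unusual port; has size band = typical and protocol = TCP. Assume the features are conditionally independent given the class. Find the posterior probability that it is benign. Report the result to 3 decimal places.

malicious: 0.1 × 0.4 × (1−0.7) × 0.85 × 0.4 = 0.00408
benign: 0.9 × 0.2 × (1−0.25) × 0.95 × 0.1 = 0.012825
P(benign | x) = 0.012825 / 0.016905 ≈ 0.759

0.759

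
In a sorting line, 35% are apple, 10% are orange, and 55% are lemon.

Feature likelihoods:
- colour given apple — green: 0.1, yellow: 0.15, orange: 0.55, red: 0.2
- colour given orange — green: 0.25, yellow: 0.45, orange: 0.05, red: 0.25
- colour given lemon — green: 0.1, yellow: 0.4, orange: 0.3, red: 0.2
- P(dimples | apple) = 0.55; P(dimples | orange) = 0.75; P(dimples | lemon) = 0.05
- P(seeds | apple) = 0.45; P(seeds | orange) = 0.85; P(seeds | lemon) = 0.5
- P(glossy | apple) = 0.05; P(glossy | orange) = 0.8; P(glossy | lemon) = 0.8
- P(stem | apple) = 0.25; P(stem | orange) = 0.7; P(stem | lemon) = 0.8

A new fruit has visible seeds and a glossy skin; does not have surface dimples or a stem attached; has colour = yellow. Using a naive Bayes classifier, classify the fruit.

apple: 0.35 × 0.15 × (1−0.55) × 0.45 × 0.05 × (1−0.25) = 0.000398671875
orange: 0.1 × 0.45 × (1−0.75) × 0.85 × 0.8 × (1−0.7) = 0.002295
lemon: 0.55 × 0.4 × (1−0.05) × 0.5 × 0.8 × (1−0.8) = 0.01672
Highest score → lemon.

lemon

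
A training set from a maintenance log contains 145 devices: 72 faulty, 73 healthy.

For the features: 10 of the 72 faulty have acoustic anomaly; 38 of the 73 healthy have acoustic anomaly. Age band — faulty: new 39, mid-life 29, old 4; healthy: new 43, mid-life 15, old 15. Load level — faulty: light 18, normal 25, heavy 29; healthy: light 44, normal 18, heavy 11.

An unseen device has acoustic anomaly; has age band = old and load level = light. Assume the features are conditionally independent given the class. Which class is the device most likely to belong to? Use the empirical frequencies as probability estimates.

faulty: (72/145) × (10/72) × (4/72) × (18/72) ≈ 0.000957854
healthy: (73/145) × (38/73) × (15/73) × (44/73) ≈ 0.0324574
Highest score → healthy.

healthy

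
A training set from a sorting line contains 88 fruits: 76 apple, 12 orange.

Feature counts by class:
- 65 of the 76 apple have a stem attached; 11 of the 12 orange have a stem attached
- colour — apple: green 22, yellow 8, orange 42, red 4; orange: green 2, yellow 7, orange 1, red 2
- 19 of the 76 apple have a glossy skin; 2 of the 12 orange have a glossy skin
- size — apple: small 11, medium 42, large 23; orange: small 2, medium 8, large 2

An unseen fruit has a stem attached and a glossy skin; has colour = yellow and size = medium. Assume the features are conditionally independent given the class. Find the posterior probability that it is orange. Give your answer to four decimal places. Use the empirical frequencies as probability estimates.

0.4299

apple: (76/88) × (65/76) × (8/76) × (19/76) × (42/76) ≈ 0.0107419
orange: (12/88) × (11/12) × (7/12) × (2/12) × (8/12) ≈ 0.00810185
P(orange | x) = 0.00810185 / 0.01884375 ≈ 0.4299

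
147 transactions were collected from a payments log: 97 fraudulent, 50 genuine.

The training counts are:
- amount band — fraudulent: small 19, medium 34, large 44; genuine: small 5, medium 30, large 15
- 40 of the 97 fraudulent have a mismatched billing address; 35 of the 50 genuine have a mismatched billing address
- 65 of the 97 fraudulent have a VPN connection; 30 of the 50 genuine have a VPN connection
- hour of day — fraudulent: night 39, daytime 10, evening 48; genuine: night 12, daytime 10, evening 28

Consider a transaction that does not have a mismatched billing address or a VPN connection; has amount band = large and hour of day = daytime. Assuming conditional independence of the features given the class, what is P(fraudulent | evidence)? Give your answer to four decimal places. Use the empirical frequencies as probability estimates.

fraudulent: (97/147) × (44/97) × (57/97) × (32/97) × (10/97) ≈ 0.00598198
genuine: (50/147) × (15/50) × (15/50) × (20/50) × (10/50) ≈ 0.00244898
P(fraudulent | x) = 0.00598198 / 0.00843096 ≈ 0.7095

0.7095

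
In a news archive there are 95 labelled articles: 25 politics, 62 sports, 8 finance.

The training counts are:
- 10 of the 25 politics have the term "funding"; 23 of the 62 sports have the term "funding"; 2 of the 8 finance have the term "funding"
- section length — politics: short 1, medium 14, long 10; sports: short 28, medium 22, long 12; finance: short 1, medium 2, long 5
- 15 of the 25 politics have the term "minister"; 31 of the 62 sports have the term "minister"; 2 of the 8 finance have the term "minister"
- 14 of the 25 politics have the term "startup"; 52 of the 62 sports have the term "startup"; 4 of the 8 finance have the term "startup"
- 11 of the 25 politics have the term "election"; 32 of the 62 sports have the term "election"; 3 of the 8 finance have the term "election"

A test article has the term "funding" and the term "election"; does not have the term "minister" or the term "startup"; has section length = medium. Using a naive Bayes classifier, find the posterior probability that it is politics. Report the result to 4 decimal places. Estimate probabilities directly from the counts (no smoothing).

0.5140

politics: (25/95) × (10/25) × (14/25) × (10/25) × (11/25) × (11/25) ≈ 0.00456488
sports: (62/95) × (23/62) × (22/62) × (31/62) × (10/62) × (32/62) ≈ 0.00357579
finance: (8/95) × (2/8) × (2/8) × (6/8) × (4/8) × (3/8) ≈ 0.000740132
P(politics | x) = 0.00456488 / 0.008880802 ≈ 0.5140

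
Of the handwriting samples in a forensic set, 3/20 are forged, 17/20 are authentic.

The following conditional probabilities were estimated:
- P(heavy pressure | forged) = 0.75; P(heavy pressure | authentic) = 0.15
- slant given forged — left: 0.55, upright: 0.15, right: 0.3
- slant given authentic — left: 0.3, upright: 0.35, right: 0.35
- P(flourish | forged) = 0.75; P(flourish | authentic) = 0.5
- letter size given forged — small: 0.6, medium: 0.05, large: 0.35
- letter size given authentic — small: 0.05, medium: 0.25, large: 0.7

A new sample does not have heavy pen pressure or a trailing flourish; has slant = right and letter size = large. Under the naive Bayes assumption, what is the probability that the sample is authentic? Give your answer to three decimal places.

forged: 0.15 × (1−0.75) × 0.3 × (1−0.75) × 0.35 = 0.000984375
authentic: 0.85 × (1−0.15) × 0.35 × (1−0.5) × 0.7 = 0.08850625
P(authentic | x) = 0.08850625 / 0.089490625 ≈ 0.989

0.989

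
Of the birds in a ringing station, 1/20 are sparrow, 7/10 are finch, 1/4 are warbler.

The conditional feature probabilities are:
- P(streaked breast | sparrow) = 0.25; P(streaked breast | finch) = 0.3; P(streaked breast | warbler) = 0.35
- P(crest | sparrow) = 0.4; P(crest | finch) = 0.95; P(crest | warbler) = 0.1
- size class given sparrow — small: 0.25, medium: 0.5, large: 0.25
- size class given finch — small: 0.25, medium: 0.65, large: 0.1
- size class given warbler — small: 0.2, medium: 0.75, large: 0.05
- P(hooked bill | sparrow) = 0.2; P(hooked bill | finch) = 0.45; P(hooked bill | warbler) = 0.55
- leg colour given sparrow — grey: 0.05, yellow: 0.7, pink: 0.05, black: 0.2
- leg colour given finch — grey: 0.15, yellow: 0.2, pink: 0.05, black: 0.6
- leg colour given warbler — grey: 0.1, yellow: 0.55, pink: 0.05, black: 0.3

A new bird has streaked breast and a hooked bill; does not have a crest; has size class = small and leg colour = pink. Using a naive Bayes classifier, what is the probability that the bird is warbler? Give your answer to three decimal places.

0.848

sparrow: 0.05 × 0.25 × (1−0.4) × 0.25 × 0.2 × 0.05 = 0.00001875
finch: 0.7 × 0.3 × (1−0.95) × 0.25 × 0.45 × 0.05 = 0.0000590625
warbler: 0.25 × 0.35 × (1−0.1) × 0.2 × 0.55 × 0.05 = 0.000433125
P(warbler | x) = 0.000433125 / 0.0005109375 ≈ 0.848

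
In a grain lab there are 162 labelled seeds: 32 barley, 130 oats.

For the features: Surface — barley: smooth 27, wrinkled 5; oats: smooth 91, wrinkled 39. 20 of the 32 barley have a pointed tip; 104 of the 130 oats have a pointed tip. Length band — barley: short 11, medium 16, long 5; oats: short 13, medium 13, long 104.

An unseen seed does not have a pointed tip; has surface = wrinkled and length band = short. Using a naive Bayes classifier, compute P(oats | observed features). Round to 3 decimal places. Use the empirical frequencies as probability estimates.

barley: (32/162) × (5/32) × (12/32) × (11/32) ≈ 0.00397859
oats: (130/162) × (39/130) × (26/130) × (13/130) ≈ 0.00481481
P(oats | x) = 0.00481481 / 0.0087934 ≈ 0.548

0.548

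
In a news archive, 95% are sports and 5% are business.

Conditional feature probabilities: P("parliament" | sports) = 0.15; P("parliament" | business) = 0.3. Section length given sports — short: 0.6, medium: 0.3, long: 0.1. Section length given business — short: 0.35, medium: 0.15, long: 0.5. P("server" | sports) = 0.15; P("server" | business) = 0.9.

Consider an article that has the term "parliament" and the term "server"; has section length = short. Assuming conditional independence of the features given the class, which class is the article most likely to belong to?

sports: 0.95 × 0.15 × 0.6 × 0.15 = 0.012825
business: 0.05 × 0.3 × 0.35 × 0.9 = 0.004725
Highest score → sports.

sports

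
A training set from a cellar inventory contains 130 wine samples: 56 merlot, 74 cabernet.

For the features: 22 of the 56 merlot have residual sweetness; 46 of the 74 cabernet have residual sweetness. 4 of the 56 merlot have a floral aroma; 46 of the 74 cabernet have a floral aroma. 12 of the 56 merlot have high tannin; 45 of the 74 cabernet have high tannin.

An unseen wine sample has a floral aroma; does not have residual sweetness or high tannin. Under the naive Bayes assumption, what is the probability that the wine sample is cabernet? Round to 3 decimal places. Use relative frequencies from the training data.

merlot: (56/130) × (34/56) × (4/56) × (44/56) ≈ 0.0146782
cabernet: (74/130) × (28/74) × (46/74) × (29/74) ≈ 0.0524695
P(cabernet | x) = 0.0524695 / 0.0671477 ≈ 0.781

0.781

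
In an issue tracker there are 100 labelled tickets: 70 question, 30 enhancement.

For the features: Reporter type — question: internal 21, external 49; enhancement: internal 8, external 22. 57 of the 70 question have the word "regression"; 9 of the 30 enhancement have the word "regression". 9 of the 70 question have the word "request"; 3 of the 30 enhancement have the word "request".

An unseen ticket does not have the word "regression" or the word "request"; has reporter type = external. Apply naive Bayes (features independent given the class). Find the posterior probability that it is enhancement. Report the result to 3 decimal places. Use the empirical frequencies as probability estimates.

question: (70/100) × (49/70) × (13/70) × (61/70) = 0.0793
enhancement: (30/100) × (22/30) × (21/30) × (27/30) = 0.1386
P(enhancement | x) = 0.1386 / 0.2179 ≈ 0.636

0.636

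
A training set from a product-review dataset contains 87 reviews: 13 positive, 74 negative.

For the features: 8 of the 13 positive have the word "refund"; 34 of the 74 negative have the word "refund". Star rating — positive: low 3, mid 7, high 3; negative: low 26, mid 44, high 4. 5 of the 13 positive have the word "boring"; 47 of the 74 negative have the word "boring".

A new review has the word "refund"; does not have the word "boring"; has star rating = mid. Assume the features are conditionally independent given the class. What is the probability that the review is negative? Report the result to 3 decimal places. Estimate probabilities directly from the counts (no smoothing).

0.736

positive: (13/87) × (8/13) × (7/13) × (8/13) ≈ 0.03047
negative: (74/87) × (34/74) × (44/74) × (27/74) ≈ 0.0847838
P(negative | x) = 0.0847838 / 0.1152538 ≈ 0.736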